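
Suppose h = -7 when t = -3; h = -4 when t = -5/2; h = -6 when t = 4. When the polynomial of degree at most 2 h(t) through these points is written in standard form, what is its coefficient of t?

Build the Lagrange basis polynomials:
L_0(t) = (t + 5/2)(t - 4) / [7/2] = (2/7)t^2 - (3/7)t - 20/7
L_1(t) = (t + 3)(t - 4) / [-13/4] = -(4/13)t^2 + (4/13)t + 48/13
L_2(t) = (t + 3)(t + 5/2) / [91/2] = (2/91)t^2 + (11/91)t + 15/91
h(t) = (-7)·L_0 + (-4)·L_1 + (-6)·L_2
Only the coefficient of t is needed; take it from each L_i and combine:
(-7)·(-3/7) + (-4)·(4/13) + (-6)·(11/91) = 95/91

95/91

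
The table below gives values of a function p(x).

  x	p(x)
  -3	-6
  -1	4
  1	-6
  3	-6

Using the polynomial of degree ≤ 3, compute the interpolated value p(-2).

Evaluate each Lagrange basis at x = -2:
L_0(-2) = (-1)·(-3)·(-5)/[(-2)·(-4)·(-6)] = 5/16
L_1(-2) = (1)·(-3)·(-5)/[(2)·(-2)·(-4)] = 15/16
L_2(-2) = (1)·(-1)·(-5)/[(4)·(2)·(-2)] = -5/16
L_3(-2) = (1)·(-1)·(-3)/[(6)·(4)·(2)] = 1/16
Sum: (-6)·(5/16) + 4·(15/16) + (-6)·(-5/16) + (-6)·(1/16) = 27/8

27/8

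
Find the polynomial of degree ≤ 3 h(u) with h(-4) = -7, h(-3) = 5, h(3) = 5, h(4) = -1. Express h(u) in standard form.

h(u) = (3/28)u^3 - (9/7)u^2 - (27/28)u + 116/7

Newton's divided differences:
h[-4,-3] = (5 - (-7)) / (-3 - (-4)) = 12
h[-3,3] = (5 - 5) / (3 - (-3)) = 0
h[3,4] = (-1 - 5) / (4 - 3) = -6
h[-4,-3,3] = (0 - 12) / (3 - (-4)) = -12/7
h[-3,3,4] = (-6 - 0) / (4 - (-3)) = -6/7
h[-4,-3,3,4] = (-6/7 - (-12/7)) / (4 - (-4)) = 3/28
h(u) = -7 + 12·(u + 4) + (-12/7)·(u + 4)(u + 3) + (3/28)·(u + 4)(u + 3)(u - 3)
Expanding: h(u) = (3/28)u^3 - (9/7)u^2 - (27/28)u + 116/7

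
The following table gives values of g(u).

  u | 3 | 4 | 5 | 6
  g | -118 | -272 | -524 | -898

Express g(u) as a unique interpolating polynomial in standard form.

L_0(u) = (u - 4)(u - 5)(u - 6) / [-6] = -(1/6)u^3 + (5/2)u^2 - (37/3)u + 20
L_1(u) = (u - 3)(u - 5)(u - 6) / [2] = (1/2)u^3 - 7u^2 + (63/2)u - 45
L_2(u) = (u - 3)(u - 4)(u - 6) / [-2] = -(1/2)u^3 + (13/2)u^2 - 27u + 36
L_3(u) = (u - 3)(u - 4)(u - 5) / [6] = (1/6)u^3 - 2u^2 + (47/6)u - 10
g(u) = (-118)·L_0 + (-272)·L_1 + (-524)·L_2 + (-898)·L_3
  (-118)·L_0(u) = (59/3)u^3 - 295u^2 + (4366/3)u - 2360
  (-272)·L_1(u) = -136u^3 + 1904u^2 - 8568u + 12240
  (-524)·L_2(u) = 262u^3 - 3406u^2 + 14148u - 18864
  (-898)·L_3(u) = -(449/3)u^3 + 1796u^2 - (21103/3)u + 8980
Adding term by term: -4u^3 - u^2 + u - 4

g(u) = -4u^3 - u^2 + u - 4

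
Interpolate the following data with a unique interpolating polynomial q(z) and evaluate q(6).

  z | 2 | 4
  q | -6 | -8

-10

Evaluate each Lagrange basis at z = 6:
L_0(6) = (2)/[(-2)] = -1
L_1(6) = (4)/[(2)] = 2
Sum: (-6)·(-1) + (-8)·(2) = -10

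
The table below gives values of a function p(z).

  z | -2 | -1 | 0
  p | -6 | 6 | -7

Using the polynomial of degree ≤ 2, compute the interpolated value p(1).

Evaluate each Lagrange basis at z = 1:
L_0(1) = (2)·(1)/[(-1)·(-2)] = 1
L_1(1) = (3)·(1)/[(1)·(-1)] = -3
L_2(1) = (3)·(2)/[(2)·(1)] = 3
Sum: (-6)·(1) + 6·(-3) + (-7)·(3) = -45

-45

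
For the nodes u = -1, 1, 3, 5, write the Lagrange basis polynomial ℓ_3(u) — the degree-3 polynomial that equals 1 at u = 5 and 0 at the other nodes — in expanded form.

ℓ_3(u) = (1/48)u^3 - (1/16)u^2 - (1/48)u + 1/16

ℓ_3(u) = (u + 1)(u - 1)(u - 3) / [(6)·(4)·(2)]
       = (u^3 - 3u^2 - u + 3) / (48)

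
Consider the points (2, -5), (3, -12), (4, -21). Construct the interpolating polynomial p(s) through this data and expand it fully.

Build the Lagrange basis polynomials:
L_0(s) = (s - 3)(s - 4) / [2] = (1/2)s^2 - (7/2)s + 6
L_1(s) = (s - 2)(s - 4) / [-1] = -s^2 + 6s - 8
L_2(s) = (s - 2)(s - 3) / [2] = (1/2)s^2 - (5/2)s + 3
p(s) = (-5)·L_0 + (-12)·L_1 + (-21)·L_2
  (-5)·L_0(s) = -(5/2)s^2 + (35/2)s - 30
  (-12)·L_1(s) = 12s^2 - 72s + 96
  (-21)·L_2(s) = -(21/2)s^2 + (105/2)s - 63
Adding term by term: -s^2 - 2s + 3

p(s) = -s^2 - 2s + 3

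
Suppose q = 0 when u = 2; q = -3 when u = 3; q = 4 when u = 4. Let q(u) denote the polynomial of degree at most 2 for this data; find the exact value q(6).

Evaluate each Lagrange basis at u = 6:
L_0(6) = (3)·(2)/[(-1)·(-2)] = 3
L_1(6) = (4)·(2)/[(1)·(-1)] = -8
L_2(6) = (4)·(3)/[(2)·(1)] = 6
Sum: 0 + (-3)·(-8) + 4·(6) = 48

48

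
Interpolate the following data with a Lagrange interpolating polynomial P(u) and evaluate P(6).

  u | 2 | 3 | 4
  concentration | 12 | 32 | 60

140

Evaluate each Lagrange basis at u = 6:
L_0(6) = (3)·(2)/[(-1)·(-2)] = 3
L_1(6) = (4)·(2)/[(1)·(-1)] = -8
L_2(6) = (4)·(3)/[(2)·(1)] = 6
Sum: 12·(3) + 32·(-8) + 60·(6) = 140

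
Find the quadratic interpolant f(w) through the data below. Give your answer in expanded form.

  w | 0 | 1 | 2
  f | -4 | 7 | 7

Newton's divided differences:
f[0,1] = (7 - (-4)) / (1 - 0) = 11
f[1,2] = (7 - 7) / (2 - 1) = 0
f[0,1,2] = (0 - 11) / (2 - 0) = -11/2
f(w) = -4 + 11·w + (-11/2)·w(w - 1)
Expanding: f(w) = -(11/2)w^2 + (33/2)w - 4

f(w) = -(11/2)w^2 + (33/2)w - 4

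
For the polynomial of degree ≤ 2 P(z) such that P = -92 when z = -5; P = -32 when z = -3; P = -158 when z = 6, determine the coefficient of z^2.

Build the Lagrange basis polynomials:
L_0(z) = (z + 3)(z - 6) / [22] = (1/22)z^2 - (3/22)z - 9/11
L_1(z) = (z + 5)(z - 6) / [-18] = -(1/18)z^2 + (1/18)z + 5/3
L_2(z) = (z + 5)(z + 3) / [99] = (1/99)z^2 + (8/99)z + 5/33
P(z) = (-92)·L_0 + (-32)·L_1 + (-158)·L_2
Only the coefficient of z^2 is needed; take it from each L_i and combine:
(-92)·(1/22) + (-32)·(-1/18) + (-158)·(1/99) = -4

-4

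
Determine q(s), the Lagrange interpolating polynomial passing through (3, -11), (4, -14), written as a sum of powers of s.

Build the Lagrange basis polynomials:
L_0(s) = (s - 4) / [-1] = -s + 4
L_1(s) = (s - 3) / [1] = s - 3
q(s) = (-11)·L_0 + (-14)·L_1
  (-11)·L_0(s) = 11s - 44
  (-14)·L_1(s) = -14s + 42
Adding term by term: -3s - 2

q(s) = -3s - 2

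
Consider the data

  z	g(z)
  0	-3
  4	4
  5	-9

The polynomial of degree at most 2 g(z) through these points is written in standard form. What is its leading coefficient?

-59/20

Build the Lagrange basis polynomials:
L_0(z) = (z - 4)(z - 5) / [20] = (1/20)z^2 - (9/20)z + 1
L_1(z) = z(z - 5) / [-4] = -(1/4)z^2 + (5/4)z
L_2(z) = z(z - 4) / [5] = (1/5)z^2 - (4/5)z
g(z) = (-3)·L_0 + 4·L_1 + (-9)·L_2
Only the coefficient of z^2 is needed; take it from each L_i and combine:
(-3)·(1/20) + 4·(-1/4) + (-9)·(1/5) = -59/20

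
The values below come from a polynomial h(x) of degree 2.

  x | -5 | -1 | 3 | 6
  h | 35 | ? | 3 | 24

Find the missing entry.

3

The 3 known values determine h uniquely (degree ≤ 2).
Evaluate each Lagrange basis at x = -1:
L_0(-1) = (-4)·(-7)/[(-8)·(-11)] = 7/22
L_1(-1) = (4)·(-7)/[(8)·(-3)] = 7/6
L_2(-1) = (4)·(-4)/[(11)·(3)] = -16/33
Sum: 35·(7/22) + 3·(7/6) + 24·(-16/33) = 3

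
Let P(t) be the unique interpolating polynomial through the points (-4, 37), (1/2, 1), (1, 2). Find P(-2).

11

Using Newton's divided-difference form:
P[-4,1/2] = (1 - 37) / (1/2 - (-4)) = -8
P[1/2,1] = (2 - 1) / (1 - 1/2) = 2
P[-4,1/2,1] = (2 - (-8)) / (1 - (-4)) = 2
P(-2) = 37 + (-8)·(2) + 2·(2)·(-5/2) = 11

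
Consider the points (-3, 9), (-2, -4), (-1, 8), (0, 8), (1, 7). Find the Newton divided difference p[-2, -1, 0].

p[-2,-1] = (8 - (-4)) / (-1 - (-2)) = 12
p[-1,0] = (8 - 8) / (0 - (-1)) = 0
p[-2,-1,0] = (0 - 12) / (0 - (-2)) = -6

-6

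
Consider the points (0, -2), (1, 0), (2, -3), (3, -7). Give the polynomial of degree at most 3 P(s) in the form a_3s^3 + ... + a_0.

P(s) = (2/3)s^3 - (9/2)s^2 + (35/6)s - 2

Newton's divided differences:
P[0,1] = (0 - (-2)) / (1 - 0) = 2
P[1,2] = (-3 - 0) / (2 - 1) = -3
P[2,3] = (-7 - (-3)) / (3 - 2) = -4
P[0,1,2] = (-3 - 2) / (2 - 0) = -5/2
P[1,2,3] = (-4 - (-3)) / (3 - 1) = -1/2
P[0,1,2,3] = (-1/2 - (-5/2)) / (3 - 0) = 2/3
P(s) = -2 + 2·s + (-5/2)·s(s - 1) + (2/3)·s(s - 1)(s - 2)
Expanding: P(s) = (2/3)s^3 - (9/2)s^2 + (35/6)s - 2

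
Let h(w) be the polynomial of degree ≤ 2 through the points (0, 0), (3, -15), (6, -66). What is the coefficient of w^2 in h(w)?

L_0(w) = (w - 3)(w - 6) / [18] = (1/18)w^2 - (1/2)w + 1
L_1(w) = w(w - 6) / [-9] = -(1/9)w^2 + (2/3)w
L_2(w) = w(w - 3) / [18] = (1/18)w^2 - (1/6)w
h(w) = 0·L_0 + (-15)·L_1 + (-66)·L_2
Only the coefficient of w^2 is needed; take it from each L_i and combine:
0·(1/18) + (-15)·(-1/9) + (-66)·(1/18) = -2

-2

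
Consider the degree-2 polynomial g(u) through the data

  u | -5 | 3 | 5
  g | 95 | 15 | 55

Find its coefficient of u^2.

Build the Lagrange basis polynomials:
L_0(u) = (u - 3)(u - 5) / [80] = (1/80)u^2 - (1/10)u + 3/16
L_1(u) = (u + 5)(u - 5) / [-16] = -(1/16)u^2 + 25/16
L_2(u) = (u + 5)(u - 3) / [20] = (1/20)u^2 + (1/10)u - 3/4
g(u) = 95·L_0 + 15·L_1 + 55·L_2
Only the coefficient of u^2 is needed; take it from each L_i and combine:
95·(1/80) + 15·(-1/16) + 55·(1/20) = 3

3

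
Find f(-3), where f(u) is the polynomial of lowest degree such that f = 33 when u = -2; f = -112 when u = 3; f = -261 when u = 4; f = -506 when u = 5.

Using Newton's divided-difference form:
f[-2,3] = (-112 - 33) / (3 - (-2)) = -29
f[3,4] = (-261 - (-112)) / (4 - 3) = -149
f[4,5] = (-506 - (-261)) / (5 - 4) = -245
f[-2,3,4] = (-149 - (-29)) / (4 - (-2)) = -20
f[3,4,5] = (-245 - (-149)) / (5 - 3) = -48
f[-2,3,4,5] = (-48 - (-20)) / (5 - (-2)) = -4
f(-3) = 33 + (-29)·(-1) + (-20)·(-1)·(-6) + (-4)·(-1)·(-6)·(-7) = 110

110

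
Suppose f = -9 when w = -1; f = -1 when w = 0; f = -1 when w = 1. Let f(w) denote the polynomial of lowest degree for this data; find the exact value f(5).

Evaluate each Lagrange basis at w = 5:
L_0(5) = (5)·(4)/[(-1)·(-2)] = 10
L_1(5) = (6)·(4)/[(1)·(-1)] = -24
L_2(5) = (6)·(5)/[(2)·(1)] = 15
Sum: (-9)·(10) + (-1)·(-24) + (-1)·(15) = -81

-81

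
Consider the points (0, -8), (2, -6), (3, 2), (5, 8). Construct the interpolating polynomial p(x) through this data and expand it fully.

p(x) = -(4/5)x^3 + (19/3)x^2 - (127/15)x - 8

Build the Lagrange basis polynomials:
L_0(x) = (x - 2)(x - 3)(x - 5) / [-30] = -(1/30)x^3 + (1/3)x^2 - (31/30)x + 1
L_1(x) = x(x - 3)(x - 5) / [6] = (1/6)x^3 - (4/3)x^2 + (5/2)x
L_2(x) = x(x - 2)(x - 5) / [-6] = -(1/6)x^3 + (7/6)x^2 - (5/3)x
L_3(x) = x(x - 2)(x - 3) / [30] = (1/30)x^3 - (1/6)x^2 + (1/5)x
p(x) = (-8)·L_0 + (-6)·L_1 + 2·L_2 + 8·L_3
  (-8)·L_0(x) = (4/15)x^3 - (8/3)x^2 + (124/15)x - 8
  (-6)·L_1(x) = -x^3 + 8x^2 - 15x
  2·L_2(x) = -(1/3)x^3 + (7/3)x^2 - (10/3)x
  8·L_3(x) = (4/15)x^3 - (4/3)x^2 + (8/5)x
Adding term by term: -(4/5)x^3 + (19/3)x^2 - (127/15)x - 8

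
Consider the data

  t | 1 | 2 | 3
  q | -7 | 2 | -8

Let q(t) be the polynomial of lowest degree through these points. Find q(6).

-152

Using Newton's divided-difference form:
q[1,2] = (2 - (-7)) / (2 - 1) = 9
q[2,3] = (-8 - 2) / (3 - 2) = -10
q[1,2,3] = (-10 - 9) / (3 - 1) = -19/2
q(6) = -7 + 9·(5) + (-19/2)·(5)·(4) = -152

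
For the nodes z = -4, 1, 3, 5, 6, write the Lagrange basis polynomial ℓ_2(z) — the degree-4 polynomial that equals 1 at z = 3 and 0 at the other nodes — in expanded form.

ℓ_2(z) = (z + 4)(z - 1)(z - 5)(z - 6) / [(7)·(2)·(-2)·(-3)]
       = (z^4 - 8z^3 - 7z^2 + 134z - 120) / (84)

ℓ_2(z) = (1/84)z^4 - (2/21)z^3 - (1/12)z^2 + (67/42)z - 10/7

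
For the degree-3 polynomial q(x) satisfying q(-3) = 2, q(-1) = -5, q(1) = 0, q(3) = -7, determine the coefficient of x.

L_0(x) = (x + 1)(x - 1)(x - 3) / [-48] = -(1/48)x^3 + (1/16)x^2 + (1/48)x - 1/16
L_1(x) = (x + 3)(x - 1)(x - 3) / [16] = (1/16)x^3 - (1/16)x^2 - (9/16)x + 9/16
L_2(x) = (x + 3)(x + 1)(x - 3) / [-16] = -(1/16)x^3 - (1/16)x^2 + (9/16)x + 9/16
L_3(x) = (x + 3)(x + 1)(x - 1) / [48] = (1/48)x^3 + (1/16)x^2 - (1/48)x - 1/16
q(x) = 2·L_0 + (-5)·L_1 + 0·L_2 + (-7)·L_3
Only the coefficient of x is needed; take it from each L_i and combine:
2·(1/48) + (-5)·(-9/16) + 0·(9/16) + (-7)·(-1/48) = 3

3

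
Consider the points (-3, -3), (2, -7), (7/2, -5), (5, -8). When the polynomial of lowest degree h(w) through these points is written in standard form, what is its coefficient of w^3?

The leading coefficient equals the top divided difference h[-3,2,7/2,5].
h[-3,2] = (-7 - (-3)) / (2 - (-3)) = -4/5
h[2,7/2] = (-5 - (-7)) / (7/2 - 2) = 4/3
h[7/2,5] = (-8 - (-5)) / (5 - 7/2) = -2
h[-3,2,7/2] = (4/3 - (-4/5)) / (7/2 - (-3)) = 64/195
h[2,7/2,5] = (-2 - 4/3) / (5 - 2) = -10/9
h[-3,2,7/2,5] = (-10/9 - 64/195) / (5 - (-3)) = -421/2340

-421/2340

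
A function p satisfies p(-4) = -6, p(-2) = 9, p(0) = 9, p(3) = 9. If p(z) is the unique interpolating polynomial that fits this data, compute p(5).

L_0(5) = (7)·(5)·(2)/[(-2)·(-4)·(-7)] = -5/4
L_1(5) = (9)·(5)·(2)/[(2)·(-2)·(-5)] = 9/2
L_2(5) = (9)·(7)·(2)/[(4)·(2)·(-3)] = -21/4
L_3(5) = (9)·(7)·(5)/[(7)·(5)·(3)] = 3
Sum: (-6)·(-5/4) + 9·(9/2) + 9·(-21/4) + 9·(3) = 111/4

111/4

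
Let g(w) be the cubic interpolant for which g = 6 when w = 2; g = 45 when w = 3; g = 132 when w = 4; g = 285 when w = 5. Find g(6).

Evaluate each Lagrange basis at w = 6:
L_0(6) = (3)·(2)·(1)/[(-1)·(-2)·(-3)] = -1
L_1(6) = (4)·(2)·(1)/[(1)·(-1)·(-2)] = 4
L_2(6) = (4)·(3)·(1)/[(2)·(1)·(-1)] = -6
L_3(6) = (4)·(3)·(2)/[(3)·(2)·(1)] = 4
Sum: 6·(-1) + 45·(4) + 132·(-6) + 285·(4) = 522

522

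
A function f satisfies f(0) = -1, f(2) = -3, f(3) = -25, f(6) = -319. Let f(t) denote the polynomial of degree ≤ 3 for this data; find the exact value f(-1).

Evaluate each Lagrange basis at t = -1:
L_0(-1) = (-3)·(-4)·(-7)/[(-2)·(-3)·(-6)] = 7/3
L_1(-1) = (-1)·(-4)·(-7)/[(2)·(-1)·(-4)] = -7/2
L_2(-1) = (-1)·(-3)·(-7)/[(3)·(1)·(-3)] = 7/3
L_3(-1) = (-1)·(-3)·(-4)/[(6)·(4)·(3)] = -1/6
Sum: (-1)·(7/3) + (-3)·(-7/2) + (-25)·(7/3) + (-319)·(-1/6) = 3

3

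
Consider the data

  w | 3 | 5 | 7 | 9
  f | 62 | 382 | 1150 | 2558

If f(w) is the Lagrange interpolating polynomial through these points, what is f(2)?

Evaluate each Lagrange basis at w = 2:
L_0(2) = (-3)·(-5)·(-7)/[(-2)·(-4)·(-6)] = 35/16
L_1(2) = (-1)·(-5)·(-7)/[(2)·(-2)·(-4)] = -35/16
L_2(2) = (-1)·(-3)·(-7)/[(4)·(2)·(-2)] = 21/16
L_3(2) = (-1)·(-3)·(-5)/[(6)·(4)·(2)] = -5/16
Sum: 62·(35/16) + 382·(-35/16) + 1150·(21/16) + 2558·(-5/16) = 10

10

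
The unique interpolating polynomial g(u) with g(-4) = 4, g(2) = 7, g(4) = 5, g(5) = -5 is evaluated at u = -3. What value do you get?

-11/2

Using Newton's divided-difference form:
g[-4,2] = (7 - 4) / (2 - (-4)) = 1/2
g[2,4] = (5 - 7) / (4 - 2) = -1
g[4,5] = (-5 - 5) / (5 - 4) = -10
g[-4,2,4] = (-1 - 1/2) / (4 - (-4)) = -3/16
g[2,4,5] = (-10 - (-1)) / (5 - 2) = -3
g[-4,2,4,5] = (-3 - (-3/16)) / (5 - (-4)) = -5/16
g(-3) = 4 + (1/2)·(1) + (-3/16)·(1)·(-5) + (-5/16)·(1)·(-5)·(-7) = -11/2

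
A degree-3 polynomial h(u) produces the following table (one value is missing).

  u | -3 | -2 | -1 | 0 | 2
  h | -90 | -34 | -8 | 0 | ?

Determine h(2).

The 4 known values determine h uniquely (degree ≤ 3).
L_0(2) = (4)·(3)·(2)/[(-1)·(-2)·(-3)] = -4
L_1(2) = (5)·(3)·(2)/[(1)·(-1)·(-2)] = 15
L_2(2) = (5)·(4)·(2)/[(2)·(1)·(-1)] = -20
L_3(2) = (5)·(4)·(3)/[(3)·(2)·(1)] = 10
Sum: (-90)·(-4) + (-34)·(15) + (-8)·(-20) + 0 = 10

10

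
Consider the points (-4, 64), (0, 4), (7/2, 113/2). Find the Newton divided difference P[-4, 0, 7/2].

P[-4,0] = (4 - 64) / (0 - (-4)) = -15
P[0,7/2] = (113/2 - 4) / (7/2 - 0) = 15
P[-4,0,7/2] = (15 - (-15)) / (7/2 - (-4)) = 4

4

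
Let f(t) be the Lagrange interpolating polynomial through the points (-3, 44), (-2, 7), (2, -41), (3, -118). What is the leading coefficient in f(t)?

-3

Build the Lagrange basis polynomials:
L_0(t) = (t + 2)(t - 2)(t - 3) / [-30] = -(1/30)t^3 + (1/10)t^2 + (2/15)t - 2/5
L_1(t) = (t + 3)(t - 2)(t - 3) / [20] = (1/20)t^3 - (1/10)t^2 - (9/20)t + 9/10
L_2(t) = (t + 3)(t + 2)(t - 3) / [-20] = -(1/20)t^3 - (1/10)t^2 + (9/20)t + 9/10
L_3(t) = (t + 3)(t + 2)(t - 2) / [30] = (1/30)t^3 + (1/10)t^2 - (2/15)t - 2/5
f(t) = 44·L_0 + 7·L_1 + (-41)·L_2 + (-118)·L_3
Only the coefficient of t^3 is needed; take it from each L_i and combine:
44·(-1/30) + 7·(1/20) + (-41)·(-1/20) + (-118)·(1/30) = -3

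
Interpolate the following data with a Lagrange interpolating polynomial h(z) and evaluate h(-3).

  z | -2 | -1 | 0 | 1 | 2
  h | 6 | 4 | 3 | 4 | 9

Evaluate each Lagrange basis at z = -3:
L_0(-3) = (-2)·(-3)·(-4)·(-5)/[(-1)·(-2)·(-3)·(-4)] = 5
L_1(-3) = (-1)·(-3)·(-4)·(-5)/[(1)·(-1)·(-2)·(-3)] = -10
L_2(-3) = (-1)·(-2)·(-4)·(-5)/[(2)·(1)·(-1)·(-2)] = 10
L_3(-3) = (-1)·(-2)·(-3)·(-5)/[(3)·(2)·(1)·(-1)] = -5
L_4(-3) = (-1)·(-2)·(-3)·(-4)/[(4)·(3)·(2)·(1)] = 1
Sum: 6·(5) + 4·(-10) + 3·(10) + 4·(-5) + 9·(1) = 9

9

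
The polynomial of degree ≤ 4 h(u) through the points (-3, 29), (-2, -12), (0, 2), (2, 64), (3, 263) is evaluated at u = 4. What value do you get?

750

Using Newton's divided-difference form:
h[-3,-2] = (-12 - 29) / (-2 - (-3)) = -41
h[-2,0] = (2 - (-12)) / (0 - (-2)) = 7
h[0,2] = (64 - 2) / (2 - 0) = 31
h[2,3] = (263 - 64) / (3 - 2) = 199
h[-3,-2,0] = (7 - (-41)) / (0 - (-3)) = 16
h[-2,0,2] = (31 - 7) / (2 - (-2)) = 6
h[0,2,3] = (199 - 31) / (3 - 0) = 56
h[-3,-2,0,2] = (6 - 16) / (2 - (-3)) = -2
h[-2,0,2,3] = (56 - 6) / (3 - (-2)) = 10
h[-3,-2,0,2,3] = (10 - (-2)) / (3 - (-3)) = 2
h(4) = 29 + (-41)·(7) + 16·(7)·(6) + (-2)·(7)·(6)·(4) + 2·(7)·(6)·(4)·(2) = 750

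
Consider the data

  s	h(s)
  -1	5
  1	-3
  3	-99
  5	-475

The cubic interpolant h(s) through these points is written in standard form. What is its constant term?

L_0(s) = (s - 1)(s - 3)(s - 5) / [-48] = -(1/48)s^3 + (3/16)s^2 - (23/48)s + 5/16
L_1(s) = (s + 1)(s - 3)(s - 5) / [16] = (1/16)s^3 - (7/16)s^2 + (7/16)s + 15/16
L_2(s) = (s + 1)(s - 1)(s - 5) / [-16] = -(1/16)s^3 + (5/16)s^2 + (1/16)s - 5/16
L_3(s) = (s + 1)(s - 1)(s - 3) / [48] = (1/48)s^3 - (1/16)s^2 - (1/48)s + 1/16
h(s) = 5·L_0 + (-3)·L_1 + (-99)·L_2 + (-475)·L_3
Only the constant term is needed; take it from each L_i and combine:
5·(5/16) + (-3)·(15/16) + (-99)·(-5/16) + (-475)·(1/16) = 0

0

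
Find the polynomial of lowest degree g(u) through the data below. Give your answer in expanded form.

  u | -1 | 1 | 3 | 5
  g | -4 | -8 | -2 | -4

L_0(u) = (u - 1)(u - 3)(u - 5) / [-48] = -(1/48)u^3 + (3/16)u^2 - (23/48)u + 5/16
L_1(u) = (u + 1)(u - 3)(u - 5) / [16] = (1/16)u^3 - (7/16)u^2 + (7/16)u + 15/16
L_2(u) = (u + 1)(u - 1)(u - 5) / [-16] = -(1/16)u^3 + (5/16)u^2 + (1/16)u - 5/16
L_3(u) = (u + 1)(u - 1)(u - 3) / [48] = (1/48)u^3 - (1/16)u^2 - (1/48)u + 1/16
g(u) = (-4)·L_0 + (-8)·L_1 + (-2)·L_2 + (-4)·L_3
  (-4)·L_0(u) = (1/12)u^3 - (3/4)u^2 + (23/12)u - 5/4
  (-8)·L_1(u) = -(1/2)u^3 + (7/2)u^2 - (7/2)u - 15/2
  (-2)·L_2(u) = (1/8)u^3 - (5/8)u^2 - (1/8)u + 5/8
  (-4)·L_3(u) = -(1/12)u^3 + (1/4)u^2 + (1/12)u - 1/4
Adding term by term: -(3/8)u^3 + (19/8)u^2 - (13/8)u - 67/8

g(u) = -(3/8)u^3 + (19/8)u^2 - (13/8)u - 67/8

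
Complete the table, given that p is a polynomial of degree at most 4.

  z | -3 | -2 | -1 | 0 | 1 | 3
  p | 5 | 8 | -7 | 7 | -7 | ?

-867

The 5 known values determine p uniquely (degree ≤ 4).
L_0(3) = (5)·(4)·(3)·(2)/[(-1)·(-2)·(-3)·(-4)] = 5
L_1(3) = (6)·(4)·(3)·(2)/[(1)·(-1)·(-2)·(-3)] = -24
L_2(3) = (6)·(5)·(3)·(2)/[(2)·(1)·(-1)·(-2)] = 45
L_3(3) = (6)·(5)·(4)·(2)/[(3)·(2)·(1)·(-1)] = -40
L_4(3) = (6)·(5)·(4)·(3)/[(4)·(3)·(2)·(1)] = 15
Sum: 5·(5) + 8·(-24) + (-7)·(45) + 7·(-40) + (-7)·(15) = -867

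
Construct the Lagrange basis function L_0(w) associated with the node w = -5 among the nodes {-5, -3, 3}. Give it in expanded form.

L_0(w) = (w + 3)(w - 3) / [(-2)·(-8)]
       = (w^2 - 9) / (16)

L_0(w) = (1/16)w^2 - 9/16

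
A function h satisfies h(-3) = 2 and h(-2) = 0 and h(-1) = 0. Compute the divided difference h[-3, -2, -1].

1

h[-3,-2] = (0 - 2) / (-2 - (-3)) = -2
h[-2,-1] = (0 - 0) / (-1 - (-2)) = 0
h[-3,-2,-1] = (0 - (-2)) / (-1 - (-3)) = 1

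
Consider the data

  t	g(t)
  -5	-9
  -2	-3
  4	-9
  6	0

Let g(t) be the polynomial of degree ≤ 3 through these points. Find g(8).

1447/66

Evaluate each Lagrange basis at t = 8:
L_0(8) = (10)·(4)·(2)/[(-3)·(-9)·(-11)] = -80/297
L_1(8) = (13)·(4)·(2)/[(3)·(-6)·(-8)] = 13/18
L_2(8) = (13)·(10)·(2)/[(9)·(6)·(-2)] = -65/27
L_3(8) = (13)·(10)·(4)/[(11)·(8)·(2)] = 65/22
Sum: (-9)·(-80/297) + (-3)·(13/18) + (-9)·(-65/27) + 0 = 1447/66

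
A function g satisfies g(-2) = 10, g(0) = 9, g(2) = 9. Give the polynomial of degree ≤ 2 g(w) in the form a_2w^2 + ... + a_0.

g(w) = (1/8)w^2 - (1/4)w + 9

Newton's divided differences:
g[-2,0] = (9 - 10) / (0 - (-2)) = -1/2
g[0,2] = (9 - 9) / (2 - 0) = 0
g[-2,0,2] = (0 - (-1/2)) / (2 - (-2)) = 1/8
g(w) = 10 + (-1/2)·(w + 2) + (1/8)·(w + 2)w
Expanding: g(w) = (1/8)w^2 - (1/4)w + 9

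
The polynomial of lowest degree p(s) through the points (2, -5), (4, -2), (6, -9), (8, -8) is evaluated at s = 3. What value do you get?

Using Newton's divided-difference form:
p[2,4] = (-2 - (-5)) / (4 - 2) = 3/2
p[4,6] = (-9 - (-2)) / (6 - 4) = -7/2
p[6,8] = (-8 - (-9)) / (8 - 6) = 1/2
p[2,4,6] = (-7/2 - 3/2) / (6 - 2) = -5/4
p[4,6,8] = (1/2 - (-7/2)) / (8 - 4) = 1
p[2,4,6,8] = (1 - (-5/4)) / (8 - 2) = 3/8
p(3) = -5 + (3/2)·(1) + (-5/4)·(1)·(-1) + (3/8)·(1)·(-1)·(-3) = -9/8

-9/8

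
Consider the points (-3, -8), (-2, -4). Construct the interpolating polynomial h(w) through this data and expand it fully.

h(w) = 4w + 4

L_0(w) = (w + 2) / [-1] = -w - 2
L_1(w) = (w + 3) / [1] = w + 3
h(w) = (-8)·L_0 + (-4)·L_1
  (-8)·L_0(w) = 8w + 16
  (-4)·L_1(w) = -4w - 12
Adding term by term: 4w + 4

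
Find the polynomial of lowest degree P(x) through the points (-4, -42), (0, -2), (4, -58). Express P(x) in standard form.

Build the Lagrange basis polynomials:
L_0(x) = x(x - 4) / [32] = (1/32)x^2 - (1/8)x
L_1(x) = (x + 4)(x - 4) / [-16] = -(1/16)x^2 + 1
L_2(x) = (x + 4)x / [32] = (1/32)x^2 + (1/8)x
P(x) = (-42)·L_0 + (-2)·L_1 + (-58)·L_2
  (-42)·L_0(x) = -(21/16)x^2 + (21/4)x
  (-2)·L_1(x) = (1/8)x^2 - 2
  (-58)·L_2(x) = -(29/16)x^2 - (29/4)x
Adding term by term: -3x^2 - 2x - 2

P(x) = -3x^2 - 2x - 2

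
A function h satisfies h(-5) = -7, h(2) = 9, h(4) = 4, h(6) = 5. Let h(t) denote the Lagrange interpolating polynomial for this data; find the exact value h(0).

Evaluate each Lagrange basis at t = 0:
L_0(0) = (-2)·(-4)·(-6)/[(-7)·(-9)·(-11)] = 16/231
L_1(0) = (5)·(-4)·(-6)/[(7)·(-2)·(-4)] = 15/7
L_2(0) = (5)·(-2)·(-6)/[(9)·(2)·(-2)] = -5/3
L_3(0) = (5)·(-2)·(-4)/[(11)·(4)·(2)] = 5/11
Sum: (-7)·(16/231) + 9·(15/7) + 4·(-5/3) + 5·(5/11) = 3328/231

3328/231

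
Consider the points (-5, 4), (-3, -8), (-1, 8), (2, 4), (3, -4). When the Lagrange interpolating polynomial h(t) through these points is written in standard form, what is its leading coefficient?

Build the Lagrange basis polynomials:
L_0(t) = (t + 3)(t + 1)(t - 2)(t - 3) / [448] = (1/448)t^4 - (1/448)t^3 - (11/448)t^2 + (9/448)t + 9/224
L_1(t) = (t + 5)(t + 1)(t - 2)(t - 3) / [-120] = -(1/120)t^4 - (1/120)t^3 + (19/120)t^2 - (11/120)t - 1/4
L_2(t) = (t + 5)(t + 3)(t - 2)(t - 3) / [96] = (1/96)t^4 + (1/32)t^3 - (19/96)t^2 - (9/32)t + 15/16
L_3(t) = (t + 5)(t + 3)(t + 1)(t - 3) / [-105] = -(1/105)t^4 - (2/35)t^3 + (4/105)t^2 + (18/35)t + 3/7
L_4(t) = (t + 5)(t + 3)(t + 1)(t - 2) / [192] = (1/192)t^4 + (7/192)t^3 + (5/192)t^2 - (31/192)t - 5/32
h(t) = 4·L_0 + (-8)·L_1 + 8·L_2 + 4·L_3 + (-4)·L_4
Only the coefficient of t^4 is needed; take it from each L_i and combine:
4·(1/448) + (-8)·(-1/120) + 8·(1/96) + 4·(-1/105) + (-4)·(1/192) = 1/10

1/10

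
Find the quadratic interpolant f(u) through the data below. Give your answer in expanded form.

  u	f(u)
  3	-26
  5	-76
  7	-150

Build the Lagrange basis polynomials:
L_0(u) = (u - 5)(u - 7) / [8] = (1/8)u^2 - (3/2)u + 35/8
L_1(u) = (u - 3)(u - 7) / [-4] = -(1/4)u^2 + (5/2)u - 21/4
L_2(u) = (u - 3)(u - 5) / [8] = (1/8)u^2 - u + 15/8
f(u) = (-26)·L_0 + (-76)·L_1 + (-150)·L_2
  (-26)·L_0(u) = -(13/4)u^2 + 39u - 455/4
  (-76)·L_1(u) = 19u^2 - 190u + 399
  (-150)·L_2(u) = -(75/4)u^2 + 150u - 1125/4
Adding term by term: -3u^2 - u + 4

f(u) = -3u^2 - u + 4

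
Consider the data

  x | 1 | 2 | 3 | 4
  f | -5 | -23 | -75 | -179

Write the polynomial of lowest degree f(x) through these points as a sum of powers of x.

Build the Lagrange basis polynomials:
L_0(x) = (x - 2)(x - 3)(x - 4) / [-6] = -(1/6)x^3 + (3/2)x^2 - (13/3)x + 4
L_1(x) = (x - 1)(x - 3)(x - 4) / [2] = (1/2)x^3 - 4x^2 + (19/2)x - 6
L_2(x) = (x - 1)(x - 2)(x - 4) / [-2] = -(1/2)x^3 + (7/2)x^2 - 7x + 4
L_3(x) = (x - 1)(x - 2)(x - 3) / [6] = (1/6)x^3 - x^2 + (11/6)x - 1
f(x) = (-5)·L_0 + (-23)·L_1 + (-75)·L_2 + (-179)·L_3
  (-5)·L_0(x) = (5/6)x^3 - (15/2)x^2 + (65/3)x - 20
  (-23)·L_1(x) = -(23/2)x^3 + 92x^2 - (437/2)x + 138
  (-75)·L_2(x) = (75/2)x^3 - (525/2)x^2 + 525x - 300
  (-179)·L_3(x) = -(179/6)x^3 + 179x^2 - (1969/6)x + 179
Adding term by term: -3x^3 + x^2 - 3

f(x) = -3x^3 + x^2 - 3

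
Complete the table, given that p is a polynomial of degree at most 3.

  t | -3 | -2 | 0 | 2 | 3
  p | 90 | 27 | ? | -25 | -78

The 4 known values determine p uniquely (degree ≤ 3).
Evaluate each Lagrange basis at t = 0:
L_0(0) = (2)·(-2)·(-3)/[(-1)·(-5)·(-6)] = -2/5
L_1(0) = (3)·(-2)·(-3)/[(1)·(-4)·(-5)] = 9/10
L_2(0) = (3)·(2)·(-3)/[(5)·(4)·(-1)] = 9/10
L_3(0) = (3)·(2)·(-2)/[(6)·(5)·(1)] = -2/5
Sum: 90·(-2/5) + 27·(9/10) + (-25)·(9/10) + (-78)·(-2/5) = -3

-3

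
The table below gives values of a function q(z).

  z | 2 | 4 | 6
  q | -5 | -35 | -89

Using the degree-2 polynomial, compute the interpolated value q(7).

Evaluate each Lagrange basis at z = 7:
L_0(7) = (3)·(1)/[(-2)·(-4)] = 3/8
L_1(7) = (5)·(1)/[(2)·(-2)] = -5/4
L_2(7) = (5)·(3)/[(4)·(2)] = 15/8
Sum: (-5)·(3/8) + (-35)·(-5/4) + (-89)·(15/8) = -125

-125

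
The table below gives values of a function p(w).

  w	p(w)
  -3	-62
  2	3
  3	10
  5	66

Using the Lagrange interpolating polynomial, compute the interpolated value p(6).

L_0(6) = (4)·(3)·(1)/[(-5)·(-6)·(-8)] = -1/20
L_1(6) = (9)·(3)·(1)/[(5)·(-1)·(-3)] = 9/5
L_2(6) = (9)·(4)·(1)/[(6)·(1)·(-2)] = -3
L_3(6) = (9)·(4)·(3)/[(8)·(3)·(2)] = 9/4
Sum: (-62)·(-1/20) + 3·(9/5) + 10·(-3) + 66·(9/4) = 127

127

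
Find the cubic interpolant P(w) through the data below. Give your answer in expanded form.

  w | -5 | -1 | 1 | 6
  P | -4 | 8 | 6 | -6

Build the Lagrange basis polynomials:
L_0(w) = (w + 1)(w - 1)(w - 6) / [-264] = -(1/264)w^3 + (1/44)w^2 + (1/264)w - 1/44
L_1(w) = (w + 5)(w - 1)(w - 6) / [56] = (1/56)w^3 - (1/28)w^2 - (29/56)w + 15/28
L_2(w) = (w + 5)(w + 1)(w - 6) / [-60] = -(1/60)w^3 + (31/60)w + 1/2
L_3(w) = (w + 5)(w + 1)(w - 1) / [385] = (1/385)w^3 + (1/77)w^2 - (1/385)w - 1/77
P(w) = (-4)·L_0 + 8·L_1 + 6·L_2 + (-6)·L_3
  (-4)·L_0(w) = (1/66)w^3 - (1/11)w^2 - (1/66)w + 1/11
  8·L_1(w) = (1/7)w^3 - (2/7)w^2 - (29/7)w + 30/7
  6·L_2(w) = -(1/10)w^3 + (31/10)w + 3
  (-6)·L_3(w) = -(6/385)w^3 - (6/77)w^2 + (6/385)w + 6/77
Adding term by term: (7/165)w^3 - (5/11)w^2 - (172/165)w + 82/11

P(w) = (7/165)w^3 - (5/11)w^2 - (172/165)w + 82/11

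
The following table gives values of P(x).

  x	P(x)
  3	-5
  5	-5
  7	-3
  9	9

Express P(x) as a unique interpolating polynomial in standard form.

P(x) = (1/6)x^3 - (9/4)x^2 + (59/6)x - 75/4

Build the Lagrange basis polynomials:
L_0(x) = (x - 5)(x - 7)(x - 9) / [-48] = -(1/48)x^3 + (7/16)x^2 - (143/48)x + 105/16
L_1(x) = (x - 3)(x - 7)(x - 9) / [16] = (1/16)x^3 - (19/16)x^2 + (111/16)x - 189/16
L_2(x) = (x - 3)(x - 5)(x - 9) / [-16] = -(1/16)x^3 + (17/16)x^2 - (87/16)x + 135/16
L_3(x) = (x - 3)(x - 5)(x - 7) / [48] = (1/48)x^3 - (5/16)x^2 + (71/48)x - 35/16
P(x) = (-5)·L_0 + (-5)·L_1 + (-3)·L_2 + 9·L_3
  (-5)·L_0(x) = (5/48)x^3 - (35/16)x^2 + (715/48)x - 525/16
  (-5)·L_1(x) = -(5/16)x^3 + (95/16)x^2 - (555/16)x + 945/16
  (-3)·L_2(x) = (3/16)x^3 - (51/16)x^2 + (261/16)x - 405/16
  9·L_3(x) = (3/16)x^3 - (45/16)x^2 + (213/16)x - 315/16
Adding term by term: (1/6)x^3 - (9/4)x^2 + (59/6)x - 75/4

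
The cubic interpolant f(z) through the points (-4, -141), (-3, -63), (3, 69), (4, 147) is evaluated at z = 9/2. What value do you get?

813/4

L_0(9/2) = (15/2)·(3/2)·(1/2)/[(-1)·(-7)·(-8)] = -45/448
L_1(9/2) = (17/2)·(3/2)·(1/2)/[(1)·(-6)·(-7)] = 17/112
L_2(9/2) = (17/2)·(15/2)·(1/2)/[(7)·(6)·(-1)] = -85/112
L_3(9/2) = (17/2)·(15/2)·(3/2)/[(8)·(7)·(1)] = 765/448
Sum: (-141)·(-45/448) + (-63)·(17/112) + 69·(-85/112) + 147·(765/448) = 813/4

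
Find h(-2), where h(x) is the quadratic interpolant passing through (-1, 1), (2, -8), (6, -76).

-4

Evaluate each Lagrange basis at x = -2:
L_0(-2) = (-4)·(-8)/[(-3)·(-7)] = 32/21
L_1(-2) = (-1)·(-8)/[(3)·(-4)] = -2/3
L_2(-2) = (-1)·(-4)/[(7)·(4)] = 1/7
Sum: 1·(32/21) + (-8)·(-2/3) + (-76)·(1/7) = -4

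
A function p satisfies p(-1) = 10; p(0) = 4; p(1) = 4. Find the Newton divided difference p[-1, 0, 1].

p[-1,0] = (4 - 10) / (0 - (-1)) = -6
p[0,1] = (4 - 4) / (1 - 0) = 0
p[-1,0,1] = (0 - (-6)) / (1 - (-1)) = 3

3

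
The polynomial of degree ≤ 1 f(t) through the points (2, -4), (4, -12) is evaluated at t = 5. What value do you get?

-16

L_0(5) = (1)/[(-2)] = -1/2
L_1(5) = (3)/[(2)] = 3/2
Sum: (-4)·(-1/2) + (-12)·(3/2) = -16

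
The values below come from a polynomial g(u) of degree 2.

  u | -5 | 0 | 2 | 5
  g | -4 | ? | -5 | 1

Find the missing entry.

-48/7

The 3 known values determine g uniquely (degree ≤ 2).
L_0(0) = (-2)·(-5)/[(-7)·(-10)] = 1/7
L_1(0) = (5)·(-5)/[(7)·(-3)] = 25/21
L_2(0) = (5)·(-2)/[(10)·(3)] = -1/3
Sum: (-4)·(1/7) + (-5)·(25/21) + 1·(-1/3) = -48/7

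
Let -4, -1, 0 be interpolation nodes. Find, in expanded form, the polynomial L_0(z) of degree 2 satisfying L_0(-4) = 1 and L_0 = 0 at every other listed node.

L_0(z) = (1/12)z^2 + (1/12)z

L_0(z) = (z + 1)z / [(-3)·(-4)]
       = (z^2 + z) / (12)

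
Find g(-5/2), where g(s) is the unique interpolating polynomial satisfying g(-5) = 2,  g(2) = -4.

-1/7

Evaluate each Lagrange basis at s = -5/2:
L_0(-5/2) = (-9/2)/[(-7)] = 9/14
L_1(-5/2) = (5/2)/[(7)] = 5/14
Sum: 2·(9/14) + (-4)·(5/14) = -1/7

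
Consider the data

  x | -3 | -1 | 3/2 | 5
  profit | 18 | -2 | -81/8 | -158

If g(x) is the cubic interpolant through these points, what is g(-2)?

Evaluate each Lagrange basis at x = -2:
L_0(-2) = (-1)·(-7/2)·(-7)/[(-2)·(-9/2)·(-8)] = 49/144
L_1(-2) = (1)·(-7/2)·(-7)/[(2)·(-5/2)·(-6)] = 49/60
L_2(-2) = (1)·(-1)·(-7)/[(9/2)·(5/2)·(-7/2)] = -8/45
L_3(-2) = (1)·(-1)·(-7/2)/[(8)·(6)·(7/2)] = 1/48
Sum: 18·(49/144) + (-2)·(49/60) + (-81/8)·(-8/45) + (-158)·(1/48) = 3

3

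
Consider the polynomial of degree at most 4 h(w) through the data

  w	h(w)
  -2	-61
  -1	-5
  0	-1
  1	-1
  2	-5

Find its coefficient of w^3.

4

L_0(w) = (w + 1)w(w - 1)(w - 2) / [24] = (1/24)w^4 - (1/12)w^3 - (1/24)w^2 + (1/12)w
L_1(w) = (w + 2)w(w - 1)(w - 2) / [-6] = -(1/6)w^4 + (1/6)w^3 + (2/3)w^2 - (2/3)w
L_2(w) = (w + 2)(w + 1)(w - 1)(w - 2) / [4] = (1/4)w^4 - (5/4)w^2 + 1
L_3(w) = (w + 2)(w + 1)w(w - 2) / [-6] = -(1/6)w^4 - (1/6)w^3 + (2/3)w^2 + (2/3)w
L_4(w) = (w + 2)(w + 1)w(w - 1) / [24] = (1/24)w^4 + (1/12)w^3 - (1/24)w^2 - (1/12)w
h(w) = (-61)·L_0 + (-5)·L_1 + (-1)·L_2 + (-1)·L_3 + (-5)·L_4
Only the coefficient of w^3 is needed; take it from each L_i and combine:
(-61)·(-1/12) + (-5)·(1/6) + (-1)·(0) + (-1)·(-1/6) + (-5)·(1/12) = 4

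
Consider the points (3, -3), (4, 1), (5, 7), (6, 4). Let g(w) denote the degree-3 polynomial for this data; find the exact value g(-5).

1357

L_0(-5) = (-9)·(-10)·(-11)/[(-1)·(-2)·(-3)] = 165
L_1(-5) = (-8)·(-10)·(-11)/[(1)·(-1)·(-2)] = -440
L_2(-5) = (-8)·(-9)·(-11)/[(2)·(1)·(-1)] = 396
L_3(-5) = (-8)·(-9)·(-10)/[(3)·(2)·(1)] = -120
Sum: (-3)·(165) + 1·(-440) + 7·(396) + 4·(-120) = 1357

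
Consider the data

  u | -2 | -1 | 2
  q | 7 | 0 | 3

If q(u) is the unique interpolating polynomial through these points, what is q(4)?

Evaluate each Lagrange basis at u = 4:
L_0(4) = (5)·(2)/[(-1)·(-4)] = 5/2
L_1(4) = (6)·(2)/[(1)·(-3)] = -4
L_2(4) = (6)·(5)/[(4)·(3)] = 5/2
Sum: 7·(5/2) + 0 + 3·(5/2) = 25

25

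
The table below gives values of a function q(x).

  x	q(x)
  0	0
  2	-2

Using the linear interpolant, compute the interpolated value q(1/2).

-1/2

Evaluate each Lagrange basis at x = 1/2:
L_0(1/2) = (-3/2)/[(-2)] = 3/4
L_1(1/2) = (1/2)/[(2)] = 1/4
Sum: 0 + (-2)·(1/4) = -1/2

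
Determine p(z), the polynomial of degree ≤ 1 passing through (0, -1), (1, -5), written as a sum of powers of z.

p(z) = -4z - 1

L_0(z) = (z - 1) / [-1] = -z + 1
L_1(z) = z / [1] = z
p(z) = (-1)·L_0 + (-5)·L_1
  (-1)·L_0(z) = z - 1
  (-5)·L_1(z) = -5z
Adding term by term: -4z - 1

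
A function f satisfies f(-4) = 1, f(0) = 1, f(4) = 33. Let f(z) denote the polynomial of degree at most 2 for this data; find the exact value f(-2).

Using Newton's divided-difference form:
f[-4,0] = (1 - 1) / (0 - (-4)) = 0
f[0,4] = (33 - 1) / (4 - 0) = 8
f[-4,0,4] = (8 - 0) / (4 - (-4)) = 1
f(-2) = 1 + 0·(2) + 1·(2)·(-2) = -3

-3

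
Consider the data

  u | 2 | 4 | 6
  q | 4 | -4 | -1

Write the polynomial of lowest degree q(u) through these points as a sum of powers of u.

L_0(u) = (u - 4)(u - 6) / [8] = (1/8)u^2 - (5/4)u + 3
L_1(u) = (u - 2)(u - 6) / [-4] = -(1/4)u^2 + 2u - 3
L_2(u) = (u - 2)(u - 4) / [8] = (1/8)u^2 - (3/4)u + 1
q(u) = 4·L_0 + (-4)·L_1 + (-1)·L_2
  4·L_0(u) = (1/2)u^2 - 5u + 12
  (-4)·L_1(u) = u^2 - 8u + 12
  (-1)·L_2(u) = -(1/8)u^2 + (3/4)u - 1
Adding term by term: (11/8)u^2 - (49/4)u + 23

q(u) = (11/8)u^2 - (49/4)u + 23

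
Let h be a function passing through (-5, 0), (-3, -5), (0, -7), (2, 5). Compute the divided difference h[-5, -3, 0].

11/30

h[-5,-3] = (-5 - 0) / (-3 - (-5)) = -5/2
h[-3,0] = (-7 - (-5)) / (0 - (-3)) = -2/3
h[-5,-3,0] = (-2/3 - (-5/2)) / (0 - (-5)) = 11/30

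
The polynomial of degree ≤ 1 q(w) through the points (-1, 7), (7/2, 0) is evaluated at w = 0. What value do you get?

49/9

Evaluate each Lagrange basis at w = 0:
L_0(0) = (-7/2)/[(-9/2)] = 7/9
L_1(0) = (1)/[(9/2)] = 2/9
Sum: 7·(7/9) + 0 = 49/9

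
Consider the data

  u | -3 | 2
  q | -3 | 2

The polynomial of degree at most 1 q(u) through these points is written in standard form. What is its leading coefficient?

1

L_0(u) = (u - 2) / [-5] = -(1/5)u + 2/5
L_1(u) = (u + 3) / [5] = (1/5)u + 3/5
q(u) = (-3)·L_0 + 2·L_1
Only the coefficient of u is needed; take it from each L_i and combine:
(-3)·(-1/5) + 2·(1/5) = 1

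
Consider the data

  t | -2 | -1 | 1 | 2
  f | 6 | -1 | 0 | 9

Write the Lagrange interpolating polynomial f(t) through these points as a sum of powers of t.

f(t) = (1/12)t^3 + (8/3)t^2 + (5/12)t - 19/6

Build the Lagrange basis polynomials:
L_0(t) = (t + 1)(t - 1)(t - 2) / [-12] = -(1/12)t^3 + (1/6)t^2 + (1/12)t - 1/6
L_1(t) = (t + 2)(t - 1)(t - 2) / [6] = (1/6)t^3 - (1/6)t^2 - (2/3)t + 2/3
L_2(t) = (t + 2)(t + 1)(t - 2) / [-6] = -(1/6)t^3 - (1/6)t^2 + (2/3)t + 2/3
L_3(t) = (t + 2)(t + 1)(t - 1) / [12] = (1/12)t^3 + (1/6)t^2 - (1/12)t - 1/6
f(t) = 6·L_0 + (-1)·L_1 + 0·L_2 + 9·L_3
  6·L_0(t) = -(1/2)t^3 + t^2 + (1/2)t - 1
  (-1)·L_1(t) = -(1/6)t^3 + (1/6)t^2 + (2/3)t - 2/3
  0·L_2(t) = 0
  9·L_3(t) = (3/4)t^3 + (3/2)t^2 - (3/4)t - 3/2
Adding term by term: (1/12)t^3 + (8/3)t^2 + (5/12)t - 19/6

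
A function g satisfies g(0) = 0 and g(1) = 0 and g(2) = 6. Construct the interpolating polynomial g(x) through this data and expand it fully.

Newton's divided differences:
g[0,1] = (0 - 0) / (1 - 0) = 0
g[1,2] = (6 - 0) / (2 - 1) = 6
g[0,1,2] = (6 - 0) / (2 - 0) = 3
g(x) = 3·x(x - 1)
Expanding: g(x) = 3x^2 - 3x

g(x) = 3x^2 - 3x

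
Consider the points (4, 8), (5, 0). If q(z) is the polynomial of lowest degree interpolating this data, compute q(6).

-8

L_0(6) = (1)/[(-1)] = -1
L_1(6) = (2)/[(1)] = 2
Sum: 8·(-1) + 0 = -8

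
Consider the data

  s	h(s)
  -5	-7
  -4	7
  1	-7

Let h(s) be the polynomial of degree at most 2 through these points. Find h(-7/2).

Evaluate each Lagrange basis at s = -7/2:
L_0(-7/2) = (1/2)·(-9/2)/[(-1)·(-6)] = -3/8
L_1(-7/2) = (3/2)·(-9/2)/[(1)·(-5)] = 27/20
L_2(-7/2) = (3/2)·(1/2)/[(6)·(5)] = 1/40
Sum: (-7)·(-3/8) + 7·(27/20) + (-7)·(1/40) = 119/10

119/10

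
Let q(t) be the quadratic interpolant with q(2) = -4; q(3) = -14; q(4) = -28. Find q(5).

Evaluate each Lagrange basis at t = 5:
L_0(5) = (2)·(1)/[(-1)·(-2)] = 1
L_1(5) = (3)·(1)/[(1)·(-1)] = -3
L_2(5) = (3)·(2)/[(2)·(1)] = 3
Sum: (-4)·(1) + (-14)·(-3) + (-28)·(3) = -46

-46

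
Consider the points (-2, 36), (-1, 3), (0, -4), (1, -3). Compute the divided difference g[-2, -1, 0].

13

g[-2,-1] = (3 - 36) / (-1 - (-2)) = -33
g[-1,0] = (-4 - 3) / (0 - (-1)) = -7
g[-2,-1,0] = (-7 - (-33)) / (0 - (-2)) = 13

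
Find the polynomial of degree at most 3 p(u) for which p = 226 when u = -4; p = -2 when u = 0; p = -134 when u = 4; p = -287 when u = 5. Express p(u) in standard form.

L_0(u) = u(u - 4)(u - 5) / [-288] = -(1/288)u^3 + (1/32)u^2 - (5/72)u
L_1(u) = (u + 4)(u - 4)(u - 5) / [80] = (1/80)u^3 - (1/16)u^2 - (1/5)u + 1
L_2(u) = (u + 4)u(u - 5) / [-32] = -(1/32)u^3 + (1/32)u^2 + (5/8)u
L_3(u) = (u + 4)u(u - 4) / [45] = (1/45)u^3 - (16/45)u
p(u) = 226·L_0 + (-2)·L_1 + (-134)·L_2 + (-287)·L_3
  226·L_0(u) = -(113/144)u^3 + (113/16)u^2 - (565/36)u
  (-2)·L_1(u) = -(1/40)u^3 + (1/8)u^2 + (2/5)u - 2
  (-134)·L_2(u) = (67/16)u^3 - (67/16)u^2 - (335/4)u
  (-287)·L_3(u) = -(287/45)u^3 + (4592/45)u
Adding term by term: -3u^3 + 3u^2 + 3u - 2

p(u) = -3u^3 + 3u^2 + 3u - 2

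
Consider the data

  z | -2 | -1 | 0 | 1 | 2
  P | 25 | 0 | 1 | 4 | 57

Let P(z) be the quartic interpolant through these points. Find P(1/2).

15/16

Evaluate each Lagrange basis at z = 1/2:
L_0(1/2) = (3/2)·(1/2)·(-1/2)·(-3/2)/[(-1)·(-2)·(-3)·(-4)] = 3/128
L_1(1/2) = (5/2)·(1/2)·(-1/2)·(-3/2)/[(1)·(-1)·(-2)·(-3)] = -5/32
L_2(1/2) = (5/2)·(3/2)·(-1/2)·(-3/2)/[(2)·(1)·(-1)·(-2)] = 45/64
L_3(1/2) = (5/2)·(3/2)·(1/2)·(-3/2)/[(3)·(2)·(1)·(-1)] = 15/32
L_4(1/2) = (5/2)·(3/2)·(1/2)·(-1/2)/[(4)·(3)·(2)·(1)] = -5/128
Sum: 25·(3/128) + 0 + 1·(45/64) + 4·(15/32) + 57·(-5/128) = 15/16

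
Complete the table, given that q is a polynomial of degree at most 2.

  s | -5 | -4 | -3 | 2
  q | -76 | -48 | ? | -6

The 3 known values determine q uniquely (degree ≤ 2).
L_0(-3) = (1)·(-5)/[(-1)·(-7)] = -5/7
L_1(-3) = (2)·(-5)/[(1)·(-6)] = 5/3
L_2(-3) = (2)·(1)/[(7)·(6)] = 1/21
Sum: (-76)·(-5/7) + (-48)·(5/3) + (-6)·(1/21) = -26

-26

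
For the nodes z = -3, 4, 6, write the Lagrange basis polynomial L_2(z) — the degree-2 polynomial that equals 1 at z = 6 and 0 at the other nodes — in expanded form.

L_2(z) = (1/18)z^2 - (1/18)z - 2/3

L_2(z) = (z + 3)(z - 4) / [(9)·(2)]
       = (z^2 - z - 12) / (18)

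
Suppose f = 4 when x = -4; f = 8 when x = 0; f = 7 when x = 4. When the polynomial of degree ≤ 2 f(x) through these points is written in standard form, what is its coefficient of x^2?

The leading coefficient equals the top divided difference f[-4,0,4].
f[-4,0] = (8 - 4) / (0 - (-4)) = 1
f[0,4] = (7 - 8) / (4 - 0) = -1/4
f[-4,0,4] = (-1/4 - 1) / (4 - (-4)) = -5/32

-5/32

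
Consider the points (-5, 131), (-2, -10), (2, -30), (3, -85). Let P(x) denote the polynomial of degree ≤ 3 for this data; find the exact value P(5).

L_0(5) = (7)·(3)·(2)/[(-3)·(-7)·(-8)] = -1/4
L_1(5) = (10)·(3)·(2)/[(3)·(-4)·(-5)] = 1
L_2(5) = (10)·(7)·(2)/[(7)·(4)·(-1)] = -5
L_3(5) = (10)·(7)·(3)/[(8)·(5)·(1)] = 21/4
Sum: 131·(-1/4) + (-10)·(1) + (-30)·(-5) + (-85)·(21/4) = -339

-339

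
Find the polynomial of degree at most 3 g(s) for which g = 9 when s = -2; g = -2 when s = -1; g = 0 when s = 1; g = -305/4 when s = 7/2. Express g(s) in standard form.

Newton's divided differences:
g[-2,-1] = (-2 - 9) / (-1 - (-2)) = -11
g[-1,1] = (0 - (-2)) / (1 - (-1)) = 1
g[1,7/2] = (-305/4 - 0) / (7/2 - 1) = -61/2
g[-2,-1,1] = (1 - (-11)) / (1 - (-2)) = 4
g[-1,1,7/2] = (-61/2 - 1) / (7/2 - (-1)) = -7
g[-2,-1,1,7/2] = (-7 - 4) / (7/2 - (-2)) = -2
g(s) = 9 + (-11)·(s + 2) + 4·(s + 2)(s + 1) + (-2)·(s + 2)(s + 1)(s - 1)
Expanding: g(s) = -2s^3 + 3s - 1

g(s) = -2s^3 + 3s - 1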